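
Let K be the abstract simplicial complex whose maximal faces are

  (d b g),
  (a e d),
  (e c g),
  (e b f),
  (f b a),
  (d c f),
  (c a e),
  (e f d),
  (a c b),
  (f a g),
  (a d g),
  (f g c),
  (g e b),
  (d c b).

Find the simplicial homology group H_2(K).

Fix the vertex order a < b < c < d < e < f < g and write every simplex with vertices in increasing order. Then dim K = 2 and the simplices of K are:

  0-simplices (7): a, b, c, d, e, f, g
  1-simplices (21): ab, ac, ad, ae, af, ag, bc, bd, be, bf, bg, cd, ce, cf, cg, de, df, dg, ef, eg, fg
  2-simplices (14): abc, abf, ace, ade, adg, afg, bcd, bdg, bef, beg, cdf, ceg, cfg, def

so the chain groups are C_0 ≅ Z^7, C_1 ≅ Z^21, C_2 ≅ Z^14.

The boundary map ∂_1: C_1 → C_0 maps an edge to its endpoints' difference, ∂[p,q] = q − p. For instance
  ∂bc = c − b.
As a 7×21 matrix over Z this has rank 6, with invariant factors (1,1,1,1,1,1).

The boundary map ∂_2: C_2 → C_1 acts by ∂[p,q,r] = [q,r] − [p,r] + [p,q]. For instance
  ∂bef = ef − bf + be,
  ∂cfg = fg − cg + cf.
The resulting 21×14 matrix has rank 13, and its Smith normal form has invariant factors (1,1,1,1,1,1,1,1,1,1,1,1,1).

From H_k ≅ ker(∂_k) / im(∂_{k+1}) we obtain:

  H_2: rank ker ∂_2 − rank ∂_3 = (14 − 13) − 0 = 1, and there is no ∂_3, so H_2 ≅ Z.

H_2 ≅ Z.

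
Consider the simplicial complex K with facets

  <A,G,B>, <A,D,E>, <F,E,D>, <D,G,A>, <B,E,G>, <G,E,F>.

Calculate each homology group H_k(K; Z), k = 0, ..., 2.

H_0 ≅ Z,  H_1 ≅ Z,  H_2 = 0.

We work with the vertex ordering A < B < D < E < F < G. The simplices of K, each written with vertices in increasing order, are:

  0-simplices (6): A, B, D, E, F, G
  1-simplices (12): AB, AD, AE, AG, BE, BG, DE, DF, DG, EF, EG, FG
  2-simplices (6): ABG, ADE, ADG, BEG, DEF, EFG

Hence C_0 ≅ Z^6, C_1 ≅ Z^12, C_2 ≅ Z^6.

The boundary map ∂_1: C_1 → C_0 sends each edge [p,q] (with p < q) to q − p. For instance
  ∂EF = F − E.
As a 6×12 matrix over Z this has rank 5, with invariant factors (1,1,1,1,1).

∂_2: C_2 → C_1 acts by ∂[p,q,r] = [q,r] − [p,r] + [p,q]. For instance
  ∂BEG = EG − BG + BE,
  ∂ABG = BG − AG + AB.
This gives a 12×6 integer matrix of rank 6; reducing to Smith normal form yields diagonal entries (1,1,1,1,1,1).

Computing H_k = (kernel of ∂_k) / (image of ∂_{k+1}):

  H_0: rank C_0 − rank ∂_1 = 6 − 5 = 1, and the invariant factors of ∂_1 are all 1, so H_0 = Z.
  H_1: rank ker ∂_1 − rank ∂_2 = (12 − 5) − 6 = 1, and the invariant factors of ∂_2 are all 1, so H_1 = Z.
  H_2: rank ker ∂_2 − rank ∂_3 = (6 − 6) − 0 = 0, and there is no ∂_3, so H_2 = 0.

As a check, the Euler characteristic is 6 − 12 + 6 = 0, which agrees with 1 − 1 + 0 = 0.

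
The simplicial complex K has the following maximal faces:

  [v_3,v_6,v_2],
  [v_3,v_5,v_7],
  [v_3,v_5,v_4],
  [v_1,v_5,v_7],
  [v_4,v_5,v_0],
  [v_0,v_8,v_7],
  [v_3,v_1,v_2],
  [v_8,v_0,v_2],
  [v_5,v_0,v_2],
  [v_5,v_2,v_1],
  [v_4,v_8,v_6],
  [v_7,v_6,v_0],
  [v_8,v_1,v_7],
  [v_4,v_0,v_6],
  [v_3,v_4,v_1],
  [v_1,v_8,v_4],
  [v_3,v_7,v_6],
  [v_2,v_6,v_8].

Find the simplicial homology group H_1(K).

Take the total order v_0 < v_1 < v_2 < v_3 < v_4 < v_5 < v_6 < v_7 < v_8 on the vertex set. Then K (dimension 2) consists of the simplices:

  0-simplices (9): [v_0], [v_1], [v_2], [v_3], [v_4], [v_5], [v_6], [v_7], [v_8]
  1-simplices (27): (27 of them)
  2-simplices (18): (18 of them)

Hence C_0 ≅ Z^9, C_1 ≅ Z^27, C_2 ≅ Z^18.

The boundary map ∂_1: C_1 → C_0 sends each edge [p,q] (with p < q) to q − p. For instance
  ∂[v_1,v_2] = [v_2] − [v_1].
The 9×27 boundary matrix has rank 8 and Smith normal form diag(1,1,1,1,1,1,1,1).

The boundary map ∂_2: C_2 → C_1 acts by ∂[p,q,r] = [q,r] − [p,r] + [p,q]. For instance
  ∂[v_2,v_3,v_6] = [v_3,v_6] − [v_2,v_6] + [v_2,v_3],
  ∂[v_4,v_6,v_8] = [v_6,v_8] − [v_4,v_8] + [v_4,v_6].
As a 27×18 matrix over Z this has rank 18, with invariant factors (1,1,1,1,1,1,1,1,1,1,1,1,1,1,1,1,1,2).

Computing H_k = (kernel of ∂_k) / (image of ∂_{k+1}):

  H_1: rank ker ∂_1 − rank ∂_2 = (27 − 8) − 18 = 1, and ∂_2 has invariant factor 2 > 1, so H_1 ≅ Z ⊕ Z/2.

H_1 ≅ Z ⊕ Z/2.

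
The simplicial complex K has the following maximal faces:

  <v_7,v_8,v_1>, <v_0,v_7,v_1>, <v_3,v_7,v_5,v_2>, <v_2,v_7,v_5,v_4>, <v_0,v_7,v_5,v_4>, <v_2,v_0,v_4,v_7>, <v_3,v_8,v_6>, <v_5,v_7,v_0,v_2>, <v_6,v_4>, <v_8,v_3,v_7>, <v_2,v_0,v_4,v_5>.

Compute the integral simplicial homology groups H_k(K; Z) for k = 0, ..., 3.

H_0 ≅ Z,  H_1 ≅ Z,  H_2 = 0,  H_3 ≅ Z.

Order the vertices as v_0 < v_1 < v_2 < v_3 < v_4 < v_5 < v_6 < v_7 < v_8. Listing each simplex with vertices in this order, K has dimension 3 with simplices:

  0-simplices (9): [v_0], [v_1], [v_2], [v_3], [v_4], [v_5], [v_6], [v_7], [v_8]
  1-simplices (21): (21 of them)
  2-simplices (17): (17 of them)
  3-simplices (6): [v_0,v_2,v_4,v_5], [v_0,v_2,v_4,v_7], [v_0,v_2,v_5,v_7], [v_0,v_4,v_5,v_7], [v_2,v_3,v_5,v_7], [v_2,v_4,v_5,v_7]

giving chain groups C_0 ≅ Z^9, C_1 ≅ Z^21, C_2 ≅ Z^17, C_3 ≅ Z^6.

The boundary map ∂_1: C_1 → C_0 maps an edge to its endpoints' difference, ∂[p,q] = q − p.
The 9×21 boundary matrix has rank 8 and Smith normal form diag(1,1,1,1,1,1,1,1).

The boundary map ∂_2: C_2 → C_1 maps a triangle to the signed sum of its edges. For instance
  ∂[v_1,v_7,v_8] = [v_7,v_8] − [v_1,v_8] + [v_1,v_7],
  ∂[v_0,v_2,v_7] = [v_2,v_7] − [v_0,v_7] + [v_0,v_2].
As a 21×17 matrix over Z this has rank 12, with invariant factors (1,1,1,1,1,1,1,1,1,1,1,1).

Boundary ∂_3: C_3 → C_2 sends each 3-simplex σ to the alternating sum Σ_i (−1)^i (σ with its i-th vertex removed). For instance
  ∂[v_0,v_2,v_4,v_5] = [v_2,v_4,v_5] − [v_0,v_4,v_5] + [v_0,v_2,v_5] − [v_0,v_2,v_4],
  ∂[v_0,v_2,v_5,v_7] = [v_2,v_5,v_7] − [v_0,v_5,v_7] + [v_0,v_2,v_7] − [v_0,v_2,v_5].
The 17×6 boundary matrix has rank 5 and Smith normal form diag(1,1,1,1,1).

Now H_k = ker ∂_k / im ∂_{k+1}, so:

  H_0: rank C_0 − rank ∂_1 = 9 − 8 = 1, and the invariant factors of ∂_1 are all 1, so H_0 = Z.
  H_1: rank ker ∂_1 − rank ∂_2 = (21 − 8) − 12 = 1, and the invariant factors of ∂_2 are all 1, so H_1 = Z.
  H_2: rank ker ∂_2 − rank ∂_3 = (17 − 12) − 5 = 0, and the invariant factors of ∂_3 are all 1, so H_2 = 0.
  H_3: rank ker ∂_3 − rank ∂_4 = (6 − 5) − 0 = 1, and there is no ∂_4, so H_3 = Z.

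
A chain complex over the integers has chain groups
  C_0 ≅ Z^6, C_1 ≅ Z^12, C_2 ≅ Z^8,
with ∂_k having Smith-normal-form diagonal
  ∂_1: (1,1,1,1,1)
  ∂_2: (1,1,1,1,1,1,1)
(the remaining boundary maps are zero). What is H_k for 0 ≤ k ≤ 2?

H_0 = Z,  H_1 = 0,  H_2 = Z.

H_0: b_0 = 6 − 0 − 5 = 1; torsion from ∂_1 factors > 1: none. So H_0 = Z.
H_1: b_1 = 12 − 5 − 7 = 0; torsion from ∂_2 factors > 1: none. So H_1 = 0.
H_2: b_2 = 8 − 7 − 0 = 1; torsion from ∂_3 factors > 1: none. So H_2 = Z.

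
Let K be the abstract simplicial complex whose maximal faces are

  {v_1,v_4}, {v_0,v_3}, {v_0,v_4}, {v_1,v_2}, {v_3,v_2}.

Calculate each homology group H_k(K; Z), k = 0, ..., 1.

H_0 ≅ Z,  H_1 ≅ Z.

We work with the vertex ordering v_0 < v_1 < v_2 < v_3 < v_4. The simplices of K, each written with vertices in increasing order, are:

  0-simplices (5): [v_0], [v_1], [v_2], [v_3], [v_4]
  1-simplices (5): [v_0,v_3], [v_0,v_4], [v_1,v_2], [v_1,v_4], [v_2,v_3]

so the chain groups are C_0 ≅ Z^5, C_1 ≅ Z^5.

The boundary map ∂_1: C_1 → C_0 maps an edge to its endpoints' difference, ∂[p,q] = q − p. For instance
  ∂[v_1,v_2] = [v_2] − [v_1].
The 5×5 boundary matrix has rank 4 and Smith normal form diag(1,1,1,1).

Now H_k = ker ∂_k / im ∂_{k+1}, so:

  H_0: rank C_0 − rank ∂_1 = 5 − 4 = 1, and the invariant factors of ∂_1 are all 1, so H_0 ≅ Z.
  H_1: rank ker ∂_1 − rank ∂_2 = (5 − 4) − 0 = 1, and there is no ∂_2, so H_1 ≅ Z.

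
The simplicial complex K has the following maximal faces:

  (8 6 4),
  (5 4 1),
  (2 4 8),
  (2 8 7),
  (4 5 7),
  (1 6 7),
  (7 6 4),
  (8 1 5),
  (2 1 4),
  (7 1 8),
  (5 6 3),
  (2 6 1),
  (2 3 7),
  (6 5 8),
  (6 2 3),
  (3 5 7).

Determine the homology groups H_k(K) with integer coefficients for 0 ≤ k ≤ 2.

Order the vertices as 1 < 2 < 3 < 4 < 5 < 6 < 7 < 8. Listing each simplex with vertices in this order, K has dimension 2 with simplices:

  0-simplices (8): [1], [2], [3], [4], [5], [6], [7], [8]
  1-simplices (24): (24 of them)
  2-simplices (16): [1,2,4], [1,2,6], [1,4,5], [1,5,8], [1,6,7], [1,7,8], [2,3,6], [2,3,7], [2,4,8], [2,7,8], [3,5,6], [3,5,7], [4,5,7], [4,6,7], [4,6,8], [5,6,8]

Hence C_0 ≅ Z^8, C_1 ≅ Z^24, C_2 ≅ Z^16.

∂_1: C_1 → C_0 maps an edge to its endpoints' difference, ∂[p,q] = q − p. For instance
  ∂[5,6] = [6] − [5].
As a 8×24 matrix over Z this has rank 7, with invariant factors (1,1,1,1,1,1,1).

Boundary ∂_2: C_2 → C_1 maps a triangle to the signed sum of its edges. For instance
  ∂[2,7,8] = [7,8] − [2,8] + [2,7],
  ∂[3,5,7] = [5,7] − [3,7] + [3,5].
As a 24×16 matrix over Z this has rank 15, with invariant factors (1,1,1,1,1,1,1,1,1,1,1,1,1,1,1).

Now H_k = ker ∂_k / im ∂_{k+1}, so:

  H_0: rank C_0 − rank ∂_1 = 8 − 7 = 1, and the invariant factors of ∂_1 are all 1, so H_0 ≅ Z.
  H_1: rank ker ∂_1 − rank ∂_2 = (24 − 7) − 15 = 2, and the invariant factors of ∂_2 are all 1, so H_1 ≅ Z^2.
  H_2: rank ker ∂_2 − rank ∂_3 = (16 − 15) − 0 = 1, and there is no ∂_3, so H_2 ≅ Z.

As a check, the Euler characteristic is 8 − 24 + 16 = 0, which agrees with 1 − 2 + 1 = 0.

H_0 ≅ Z,  H_1 ≅ Z^2,  H_2 ≅ Z.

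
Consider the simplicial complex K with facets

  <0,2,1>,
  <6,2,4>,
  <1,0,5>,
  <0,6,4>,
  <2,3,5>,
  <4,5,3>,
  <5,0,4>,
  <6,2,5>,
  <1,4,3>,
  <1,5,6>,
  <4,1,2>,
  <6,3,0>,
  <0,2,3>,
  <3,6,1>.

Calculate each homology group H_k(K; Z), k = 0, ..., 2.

Fix the vertex order 0 < 1 < 2 < 3 < 4 < 5 < 6 and write every simplex with vertices in increasing order. Then dim K = 2 and the simplices of K are:

  0-simplices (7): [0], [1], [2], [3], [4], [5], [6]
  1-simplices (21): [0,1], [0,2], [0,3], [0,4], [0,5], [0,6], [1,2], [1,3], [1,4], [1,5], [1,6], [2,3], [2,4], [2,5], [2,6], [3,4], [3,5], [3,6], [4,5], [4,6], [5,6]
  2-simplices (14): [0,1,2], [0,1,5], [0,2,3], [0,3,6], [0,4,5], [0,4,6], [1,2,4], [1,3,4], [1,3,6], [1,5,6], [2,3,5], [2,4,6], [2,5,6], [3,4,5]

so the chain groups are C_0 ≅ Z^7, C_1 ≅ Z^21, C_2 ≅ Z^14.

The boundary map ∂_1: C_1 → C_0 is given by ∂[p,q] = [q] − [p]. For instance
  ∂[2,4] = [4] − [2].
This gives a 7×21 integer matrix of rank 6; reducing to Smith normal form yields diagonal entries (1,1,1,1,1,1).

∂_2: C_2 → C_1 sends each 2-simplex [p,q,r] to [q,r] − [p,r] + [p,q]. For instance
  ∂[1,3,4] = [3,4] − [1,4] + [1,3],
  ∂[2,3,5] = [3,5] − [2,5] + [2,3].
As a 21×14 matrix over Z this has rank 13, with invariant factors (1,1,1,1,1,1,1,1,1,1,1,1,1).

Computing H_k = (kernel of ∂_k) / (image of ∂_{k+1}):

  H_0: rank C_0 − rank ∂_1 = 7 − 6 = 1, and the invariant factors of ∂_1 are all 1, so H_0 ≅ Z.
  H_1: rank ker ∂_1 − rank ∂_2 = (21 − 6) − 13 = 2, and the invariant factors of ∂_2 are all 1, so H_1 ≅ Z^2.
  H_2: rank ker ∂_2 − rank ∂_3 = (14 − 13) − 0 = 1, and there is no ∂_3, so H_2 ≅ Z.

(K is a triangulation of the torus T^2.)

H_0 ≅ Z,  H_1 ≅ Z^2,  H_2 ≅ Z.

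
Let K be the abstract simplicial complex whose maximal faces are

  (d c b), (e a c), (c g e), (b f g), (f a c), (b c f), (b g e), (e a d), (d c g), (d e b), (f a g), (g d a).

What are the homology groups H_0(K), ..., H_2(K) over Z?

Order the vertices as a < b < c < d < e < f < g. Listing each simplex with vertices in this order, K has dimension 2 with simplices:

  0-simplices (7): a, b, c, d, e, f, g
  1-simplices (18): ac, ad, ae, af, ag, bc, bd, be, bf, bg, cd, ce, cf, cg, de, dg, eg, fg
  2-simplices (12): ace, acf, ade, adg, afg, bcd, bcf, bde, beg, bfg, cdg, ceg

giving chain groups C_0 ≅ Z^7, C_1 ≅ Z^18, C_2 ≅ Z^12.

Boundary ∂_1: C_1 → C_0 maps an edge to its endpoints' difference, ∂[p,q] = q − p. For instance
  ∂bg = g − b.
The resulting 7×18 matrix has rank 6, and its Smith normal form has invariant factors (1,1,1,1,1,1).

The boundary map ∂_2: C_2 → C_1 acts by ∂[p,q,r] = [q,r] − [p,r] + [p,q]. For instance
  ∂bcf = cf − bf + bc,
  ∂cdg = dg − cg + cd.
This gives a 18×12 integer matrix of rank 12; reducing to Smith normal form yields diagonal entries (1,1,1,1,1,1,1,1,1,1,1,2).

From H_k ≅ ker(∂_k) / im(∂_{k+1}) we obtain:

  H_0: rank C_0 − rank ∂_1 = 7 − 6 = 1, and the invariant factors of ∂_1 are all 1, so H_0 ≅ Z.
  H_1: rank ker ∂_1 − rank ∂_2 = (18 − 6) − 12 = 0, and ∂_2 has invariant factor 2 > 1, so H_1 ≅ Z/2.
  H_2: rank ker ∂_2 − rank ∂_3 = (12 − 12) − 0 = 0, and there is no ∂_3, so H_2 ≅ 0.

H_0 = Z,  H_1 = Z/2,  H_2 = 0.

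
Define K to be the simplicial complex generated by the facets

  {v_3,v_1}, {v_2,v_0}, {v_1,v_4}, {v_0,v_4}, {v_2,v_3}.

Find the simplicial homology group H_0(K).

Fix the vertex order v_0 < v_1 < v_2 < v_3 < v_4 and write every simplex with vertices in increasing order. Then dim K = 1 and the simplices of K are:

  0-simplices (5): [v_0], [v_1], [v_2], [v_3], [v_4]
  1-simplices (5): [v_0,v_2], [v_0,v_4], [v_1,v_3], [v_1,v_4], [v_2,v_3]

giving chain groups C_0 ≅ Z^5, C_1 ≅ Z^5.

The boundary map ∂_1: C_1 → C_0 maps an edge to its endpoints' difference, ∂[p,q] = q − p. For instance
  ∂[v_2,v_3] = [v_3] − [v_2].
The 5×5 boundary matrix has rank 4 and Smith normal form diag(1,1,1,1).

Reading off H_k = ker ∂_k / im ∂_{k+1}:

  H_0: rank C_0 − rank ∂_1 = 5 − 4 = 1, and the invariant factors of ∂_1 are all 1, so H_0 = Z.

H_0 ≅ Z.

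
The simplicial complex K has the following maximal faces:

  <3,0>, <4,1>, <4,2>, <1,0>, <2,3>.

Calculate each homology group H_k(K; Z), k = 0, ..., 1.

H_0 = Z,  H_1 = Z.

Take the total order 0 < 1 < 2 < 3 < 4 on the vertex set. Then K (dimension 1) consists of the simplices:

  0-simplices (5): [0], [1], [2], [3], [4]
  1-simplices (5): [0,1], [0,3], [1,4], [2,3], [2,4]

giving chain groups C_0 ≅ Z^5, C_1 ≅ Z^5.

∂_1: C_1 → C_0 sends each edge [p,q] (with p < q) to q − p.
As a 5×5 matrix over Z this has rank 4, with invariant factors (1,1,1,1).

Now H_k = ker ∂_k / im ∂_{k+1}, so:

  H_0: rank C_0 − rank ∂_1 = 5 − 4 = 1, and the invariant factors of ∂_1 are all 1, so H_0 ≅ Z.
  H_1: rank ker ∂_1 − rank ∂_2 = (5 − 4) − 0 = 1, and there is no ∂_2, so H_1 ≅ Z.

As a check, the Euler characteristic is 5 − 5 = 0, which agrees with 1 − 1 = 0.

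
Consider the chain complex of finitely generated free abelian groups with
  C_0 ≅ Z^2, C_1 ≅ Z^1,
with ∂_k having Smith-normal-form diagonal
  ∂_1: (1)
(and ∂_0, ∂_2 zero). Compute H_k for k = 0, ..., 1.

H_0: b_0 = 2 − 0 − 1 = 1; torsion from ∂_1 factors > 1: none. So H_0 ≅ Z.
H_1: b_1 = 1 − 1 − 0 = 0; torsion from ∂_2 factors > 1: none. So H_1 ≅ 0.

H_0 ≅ Z,  H_1 = 0.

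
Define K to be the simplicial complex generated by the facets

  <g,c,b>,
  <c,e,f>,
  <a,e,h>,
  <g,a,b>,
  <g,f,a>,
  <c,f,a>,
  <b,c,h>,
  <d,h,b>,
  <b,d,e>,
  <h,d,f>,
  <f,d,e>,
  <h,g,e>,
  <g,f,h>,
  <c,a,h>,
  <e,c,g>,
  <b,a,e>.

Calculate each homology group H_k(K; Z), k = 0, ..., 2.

We work with the vertex ordering a < b < c < d < e < f < g < h. The simplices of K, each written with vertices in increasing order, are:

  0-simplices (8): a, b, c, d, e, f, g, h
  1-simplices (24): ab, ac, ae, af, ag, ah, bc, bd, be, bg, bh, ce, cf, cg, ch, de, df, dh, ef, eg, eh, fg, fh, gh
  2-simplices (16): abe, abg, acf, ach, aeh, afg, bcg, bch, bde, bdh, cef, ceg, def, dfh, egh, fgh

giving chain groups C_0 ≅ Z^8, C_1 ≅ Z^24, C_2 ≅ Z^16.

∂_1: C_1 → C_0 is given by ∂[p,q] = [q] − [p]. For instance
  ∂ae = e − a.
The 8×24 boundary matrix has rank 7 and Smith normal form diag(1,1,1,1,1,1,1).

Boundary ∂_2: C_2 → C_1 sends each 2-simplex [p,q,r] to [q,r] − [p,r] + [p,q]. For instance
  ∂ach = ch − ah + ac,
  ∂bdh = dh − bh + bd.
This gives a 24×16 integer matrix of rank 15; reducing to Smith normal form yields diagonal entries (1,1,1,1,1,1,1,1,1,1,1,1,1,1,1).

Reading off H_k = ker ∂_k / im ∂_{k+1}:

  H_0: rank C_0 − rank ∂_1 = 8 − 7 = 1, and the invariant factors of ∂_1 are all 1, so H_0 = Z.
  H_1: rank ker ∂_1 − rank ∂_2 = (24 − 7) − 15 = 2, and the invariant factors of ∂_2 are all 1, so H_1 = Z^2.
  H_2: rank ker ∂_2 − rank ∂_3 = (16 − 15) − 0 = 1, and there is no ∂_3, so H_2 = Z.

H_0 = Z,  H_1 = Z^2,  H_2 = Z.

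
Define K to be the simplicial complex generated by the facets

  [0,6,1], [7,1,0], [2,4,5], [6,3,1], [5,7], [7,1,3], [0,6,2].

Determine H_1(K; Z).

Order the vertices as 0 < 1 < 2 < 3 < 4 < 5 < 6 < 7. Listing each simplex with vertices in this order, K has dimension 2 with simplices:

  0-simplices (8): [0], [1], [2], [3], [4], [5], [6], [7]
  1-simplices (14): [0,1], [0,2], [0,6], [0,7], [1,3], [1,6], [1,7], [2,4], [2,5], [2,6], [3,6], [3,7], [4,5], [5,7]
  2-simplices (6): [0,1,6], [0,1,7], [0,2,6], [1,3,6], [1,3,7], [2,4,5]

giving chain groups C_0 ≅ Z^8, C_1 ≅ Z^14, C_2 ≅ Z^6.

The boundary map ∂_1: C_1 → C_0 is given by ∂[p,q] = [q] − [p]. For instance
  ∂[0,7] = [7] − [0].
This gives a 8×14 integer matrix of rank 7; reducing to Smith normal form yields diagonal entries (1,1,1,1,1,1,1).

Boundary ∂_2: C_2 → C_1 acts by ∂[p,q,r] = [q,r] − [p,r] + [p,q]. For instance
  ∂[0,1,7] = [1,7] − [0,7] + [0,1],
  ∂[0,1,6] = [1,6] − [0,6] + [0,1].
As a 14×6 matrix over Z this has rank 6, with invariant factors (1,1,1,1,1,1).

Reading off H_k = ker ∂_k / im ∂_{k+1}:

  H_1: rank ker ∂_1 − rank ∂_2 = (14 − 7) − 6 = 1, and the invariant factors of ∂_2 are all 1, so H_1 = Z.

H_1 = Z.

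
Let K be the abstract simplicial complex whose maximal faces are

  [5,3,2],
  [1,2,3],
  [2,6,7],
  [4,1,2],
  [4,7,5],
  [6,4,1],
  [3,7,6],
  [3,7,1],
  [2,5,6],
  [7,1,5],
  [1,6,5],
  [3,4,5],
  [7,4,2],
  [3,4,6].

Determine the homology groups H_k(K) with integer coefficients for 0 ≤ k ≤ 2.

H_0 = Z,  H_1 = Z^2,  H_2 = Z.

K has 7 vertices, 21 edges, 14 triangles.
rank ∂_0 = 0, rank ∂_1 = 6 ⇒ b_0 = 7 − 0 − 6 = 1; all invariant factors of ∂_1 are 1 so no torsion. So H_0 ≅ Z.
rank ∂_1 = 6, rank ∂_2 = 13 ⇒ b_1 = 21 − 6 − 13 = 2; all invariant factors of ∂_2 are 1 so no torsion. So H_1 ≅ Z^2.
rank ∂_2 = 13, rank ∂_3 = 0 ⇒ b_2 = 14 − 13 − 0 = 1. So H_2 ≅ Z.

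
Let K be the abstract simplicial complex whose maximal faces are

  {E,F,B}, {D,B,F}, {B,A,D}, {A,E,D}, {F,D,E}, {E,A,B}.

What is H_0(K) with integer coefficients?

Take the total order A < B < D < E < F on the vertex set. Then K (dimension 2) consists of the simplices:

  0-simplices (5): A, B, D, E, F
  1-simplices (9): AB, AD, AE, BD, BE, BF, DE, DF, EF
  2-simplices (6): ABD, ABE, ADE, BDF, BEF, DEF

giving chain groups C_0 ≅ Z^5, C_1 ≅ Z^9, C_2 ≅ Z^6.

∂_1: C_1 → C_0 is given by ∂[p,q] = [q] − [p].
As a 5×9 matrix over Z this has rank 4, with invariant factors (1,1,1,1).

Boundary ∂_2: C_2 → C_1 maps a triangle to the signed sum of its edges. For instance
  ∂BEF = EF − BF + BE,
  ∂DEF = EF − DF + DE.
As a 9×6 matrix over Z this has rank 5, with invariant factors (1,1,1,1,1).

Computing H_k = (kernel of ∂_k) / (image of ∂_{k+1}):

  H_0: rank C_0 − rank ∂_1 = 5 − 4 = 1, and the invariant factors of ∂_1 are all 1, so H_0 ≅ Z.

H_0 = Z.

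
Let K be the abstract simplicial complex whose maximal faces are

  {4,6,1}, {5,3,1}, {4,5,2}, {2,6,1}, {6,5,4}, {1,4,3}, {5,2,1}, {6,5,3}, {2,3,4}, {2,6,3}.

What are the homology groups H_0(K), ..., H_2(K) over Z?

H_0 ≅ Z,  H_1 ≅ Z/2,  H_2 = 0.

Fix the vertex order 1 < 2 < 3 < 4 < 5 < 6 and write every simplex with vertices in increasing order. Then dim K = 2 and the simplices of K are:

  0-simplices (6): [1], [2], [3], [4], [5], [6]
  1-simplices (15): [1,2], [1,3], [1,4], [1,5], [1,6], [2,3], [2,4], [2,5], [2,6], [3,4], [3,5], [3,6], [4,5], [4,6], [5,6]
  2-simplices (10): [1,2,5], [1,2,6], [1,3,4], [1,3,5], [1,4,6], [2,3,4], [2,3,6], [2,4,5], [3,5,6], [4,5,6]

Hence C_0 ≅ Z^6, C_1 ≅ Z^15, C_2 ≅ Z^10.

The boundary map ∂_1: C_1 → C_0 sends each edge [p,q] (with p < q) to q − p.
The resulting 6×15 matrix has rank 5, and its Smith normal form has invariant factors (1,1,1,1,1).

∂_2: C_2 → C_1 acts by ∂[p,q,r] = [q,r] − [p,r] + [p,q]. For instance
  ∂[1,3,4] = [3,4] − [1,4] + [1,3],
  ∂[2,3,6] = [3,6] − [2,6] + [2,3].
The 15×10 boundary matrix has rank 10 and Smith normal form diag(1,1,1,1,1,1,1,1,1,2).

From H_k ≅ ker(∂_k) / im(∂_{k+1}) we obtain:

  H_0: rank C_0 − rank ∂_1 = 6 − 5 = 1, and the invariant factors of ∂_1 are all 1, so H_0 = Z.
  H_1: rank ker ∂_1 − rank ∂_2 = (15 − 5) − 10 = 0, and ∂_2 has invariant factor 2 > 1, so H_1 = Z/2.
  H_2: rank ker ∂_2 − rank ∂_3 = (10 − 10) − 0 = 0, and there is no ∂_3, so H_2 = 0.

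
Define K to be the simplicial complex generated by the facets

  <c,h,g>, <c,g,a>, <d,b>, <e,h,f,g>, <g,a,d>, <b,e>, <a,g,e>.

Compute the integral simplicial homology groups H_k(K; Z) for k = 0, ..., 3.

H_0 = Z,  H_1 = Z,  H_2 = 0,  H_3 = 0.

Order the vertices as a < b < c < d < e < f < g < h. Listing each simplex with vertices in this order, K has dimension 3 with simplices:

  0-simplices (8): a, b, c, d, e, f, g, h
  1-simplices (15): ac, ad, ae, ag, bd, be, cg, ch, dg, ef, eg, eh, fg, fh, gh
  2-simplices (8): acg, adg, aeg, cgh, efg, efh, egh, fgh
  3-simplices (1): efgh

Hence C_0 ≅ Z^8, C_1 ≅ Z^15, C_2 ≅ Z^8, C_3 ≅ Z^1.

The boundary map ∂_1: C_1 → C_0 maps an edge to its endpoints' difference, ∂[p,q] = q − p.
The resulting 8×15 matrix has rank 7, and its Smith normal form has invariant factors (1,1,1,1,1,1,1).

∂_2: C_2 → C_1 maps a triangle to the signed sum of its edges. For instance
  ∂efh = fh − eh + ef,
  ∂adg = dg − ag + ad.
This gives a 15×8 integer matrix of rank 7; reducing to Smith normal form yields diagonal entries (1,1,1,1,1,1,1).

Boundary ∂_3: C_3 → C_2 sends each 3-simplex σ to the alternating sum Σ_i (−1)^i (σ with its i-th vertex removed). For instance
  ∂efgh = fgh − egh + efh − efg.
As a 8×1 matrix over Z this has rank 1, with invariant factors (1).

From H_k ≅ ker(∂_k) / im(∂_{k+1}) we obtain:

  H_0: rank C_0 − rank ∂_1 = 8 − 7 = 1, and the invariant factors of ∂_1 are all 1, so H_0 ≅ Z.
  H_1: rank ker ∂_1 − rank ∂_2 = (15 − 7) − 7 = 1, and the invariant factors of ∂_2 are all 1, so H_1 ≅ Z.
  H_2: rank ker ∂_2 − rank ∂_3 = (8 − 7) − 1 = 0, and the invariant factors of ∂_3 are all 1, so H_2 ≅ 0.
  H_3: rank ker ∂_3 − rank ∂_4 = (1 − 1) − 0 = 0, and there is no ∂_4, so H_3 ≅ 0.

As a check, the Euler characteristic is 8 − 15 + 8 − 1 = 0, which agrees with 1 − 1 + 0 − 0 = 0.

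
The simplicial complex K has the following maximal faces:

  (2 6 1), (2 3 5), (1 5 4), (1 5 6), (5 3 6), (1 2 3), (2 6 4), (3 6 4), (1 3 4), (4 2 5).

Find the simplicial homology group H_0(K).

Order the vertices as 1 < 2 < 3 < 4 < 5 < 6. Listing each simplex with vertices in this order, K has dimension 2 with simplices:

  0-simplices (6): [1], [2], [3], [4], [5], [6]
  1-simplices (15): [1,2], [1,3], [1,4], [1,5], [1,6], [2,3], [2,4], [2,5], [2,6], [3,4], [3,5], [3,6], [4,5], [4,6], [5,6]
  2-simplices (10): [1,2,3], [1,2,6], [1,3,4], [1,4,5], [1,5,6], [2,3,5], [2,4,5], [2,4,6], [3,4,6], [3,5,6]

Hence C_0 ≅ Z^6, C_1 ≅ Z^15, C_2 ≅ Z^10.

Boundary ∂_1: C_1 → C_0 maps an edge to its endpoints' difference, ∂[p,q] = q − p.
The 6×15 boundary matrix has rank 5 and Smith normal form diag(1,1,1,1,1).

∂_2: C_2 → C_1 sends each 2-simplex [p,q,r] to [q,r] − [p,r] + [p,q]. For instance
  ∂[3,5,6] = [5,6] − [3,6] + [3,5],
  ∂[2,4,5] = [4,5] − [2,5] + [2,4].
This gives a 15×10 integer matrix of rank 10; reducing to Smith normal form yields diagonal entries (1,1,1,1,1,1,1,1,1,2).

From H_k ≅ ker(∂_k) / im(∂_{k+1}) we obtain:

  H_0: rank C_0 − rank ∂_1 = 6 − 5 = 1, and the invariant factors of ∂_1 are all 1, so H_0 = Z.

(K is a triangulation of the real projective plane RP^2.)

H_0 = Z.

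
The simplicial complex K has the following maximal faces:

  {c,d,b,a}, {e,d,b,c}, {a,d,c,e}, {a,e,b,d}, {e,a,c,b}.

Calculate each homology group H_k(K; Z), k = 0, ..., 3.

Take the total order a < b < c < d < e on the vertex set. Then K (dimension 3) consists of the simplices:

  0-simplices (5): a, b, c, d, e
  1-simplices (10): ab, ac, ad, ae, bc, bd, be, cd, ce, de
  2-simplices (10): abc, abd, abe, acd, ace, ade, bcd, bce, bde, cde
  3-simplices (5): abcd, abce, abde, acde, bcde

so the chain groups are C_0 ≅ Z^5, C_1 ≅ Z^10, C_2 ≅ Z^10, C_3 ≅ Z^5.

Boundary ∂_1: C_1 → C_0 maps an edge to its endpoints' difference, ∂[p,q] = q − p. For instance
  ∂cd = d − c.
The resulting 5×10 matrix has rank 4, and its Smith normal form has invariant factors (1,1,1,1).

∂_2: C_2 → C_1 sends each 2-simplex [p,q,r] to [q,r] − [p,r] + [p,q]. For instance
  ∂bcd = cd − bd + bc,
  ∂bde = de − be + bd.
The 10×10 boundary matrix has rank 6 and Smith normal form diag(1,1,1,1,1,1).

∂_3: C_3 → C_2 sends each 3-simplex σ to the alternating sum Σ_i (−1)^i (σ with its i-th vertex removed). For instance
  ∂abcd = bcd − acd + abd − abc,
  ∂abde = bde − ade + abe − abd.
As a 10×5 matrix over Z this has rank 4, with invariant factors (1,1,1,1).

From H_k ≅ ker(∂_k) / im(∂_{k+1}) we obtain:

  H_0: rank C_0 − rank ∂_1 = 5 − 4 = 1, and the invariant factors of ∂_1 are all 1, so H_0 = Z.
  H_1: rank ker ∂_1 − rank ∂_2 = (10 − 4) − 6 = 0, and the invariant factors of ∂_2 are all 1, so H_1 = 0.
  H_2: rank ker ∂_2 − rank ∂_3 = (10 − 6) − 4 = 0, and the invariant factors of ∂_3 are all 1, so H_2 = 0.
  H_3: rank ker ∂_3 − rank ∂_4 = (5 − 4) − 0 = 1, and there is no ∂_4, so H_3 = Z.

(K is a triangulation of the 3-sphere S^3.)

H_0 ≅ Z,  H_1 = 0,  H_2 = 0,  H_3 ≅ Z.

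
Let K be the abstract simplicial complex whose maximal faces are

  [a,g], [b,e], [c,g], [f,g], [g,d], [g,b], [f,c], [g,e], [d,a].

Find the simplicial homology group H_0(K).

Order the vertices as a < b < c < d < e < f < g. Listing each simplex with vertices in this order, K has dimension 1 with simplices:

  0-simplices (7): a, b, c, d, e, f, g
  1-simplices (9): ad, ag, be, bg, cf, cg, dg, eg, fg

giving chain groups C_0 ≅ Z^7, C_1 ≅ Z^9.

The boundary map ∂_1: C_1 → C_0 is given by ∂[p,q] = [q] − [p].
The resulting 7×9 matrix has rank 6, and its Smith normal form has invariant factors (1,1,1,1,1,1).

Now H_k = ker ∂_k / im ∂_{k+1}, so:

  H_0: rank C_0 − rank ∂_1 = 7 − 6 = 1, and the invariant factors of ∂_1 are all 1, so H_0 = Z.

(K is a triangulation of a wedge of 3 circles.)

H_0 = Z.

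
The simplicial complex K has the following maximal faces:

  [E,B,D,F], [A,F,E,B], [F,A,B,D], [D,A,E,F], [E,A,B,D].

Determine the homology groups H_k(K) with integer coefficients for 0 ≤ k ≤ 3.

We work with the vertex ordering A < B < D < E < F. The simplices of K, each written with vertices in increasing order, are:

  0-simplices (5): A, B, D, E, F
  1-simplices (10): AB, AD, AE, AF, BD, BE, BF, DE, DF, EF
  2-simplices (10): ABD, ABE, ABF, ADE, ADF, AEF, BDE, BDF, BEF, DEF
  3-simplices (5): ABDE, ABDF, ABEF, ADEF, BDEF

so the chain groups are C_0 ≅ Z^5, C_1 ≅ Z^10, C_2 ≅ Z^10, C_3 ≅ Z^5.

∂_1: C_1 → C_0 maps an edge to its endpoints' difference, ∂[p,q] = q − p.
As a 5×10 matrix over Z this has rank 4, with invariant factors (1,1,1,1).

∂_2: C_2 → C_1 acts by ∂[p,q,r] = [q,r] − [p,r] + [p,q]. For instance
  ∂ADF = DF − AF + AD,
  ∂ADE = DE − AE + AD.
As a 10×10 matrix over Z this has rank 6, with invariant factors (1,1,1,1,1,1).

Boundary ∂_3: C_3 → C_2 sends each 3-simplex σ to the alternating sum Σ_i (−1)^i (σ with its i-th vertex removed). For instance
  ∂ABEF = BEF − AEF + ABF − ABE,
  ∂ABDF = BDF − ADF + ABF − ABD.
As a 10×5 matrix over Z this has rank 4, with invariant factors (1,1,1,1).

From H_k ≅ ker(∂_k) / im(∂_{k+1}) we obtain:

  H_0: rank C_0 − rank ∂_1 = 5 − 4 = 1, and the invariant factors of ∂_1 are all 1, so H_0 ≅ Z.
  H_1: rank ker ∂_1 − rank ∂_2 = (10 − 4) − 6 = 0, and the invariant factors of ∂_2 are all 1, so H_1 ≅ 0.
  H_2: rank ker ∂_2 − rank ∂_3 = (10 − 6) − 4 = 0, and the invariant factors of ∂_3 are all 1, so H_2 ≅ 0.
  H_3: rank ker ∂_3 − rank ∂_4 = (5 − 4) − 0 = 1, and there is no ∂_4, so H_3 ≅ Z.

As a check, the Euler characteristic is 5 − 10 + 10 − 5 = 0, which agrees with 1 − 0 + 0 − 1 = 0.

H_0 = Z,  H_1 = 0,  H_2 = 0,  H_3 = Z.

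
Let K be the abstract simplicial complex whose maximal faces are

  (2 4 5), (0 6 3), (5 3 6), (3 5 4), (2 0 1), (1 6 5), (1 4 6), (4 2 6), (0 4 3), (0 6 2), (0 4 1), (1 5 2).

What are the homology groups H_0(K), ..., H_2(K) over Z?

H_0 ≅ Z,  H_1 ≅ Z/2,  H_2 = 0.

We work with the vertex ordering 0 < 1 < 2 < 3 < 4 < 5 < 6. The simplices of K, each written with vertices in increasing order, are:

  0-simplices (7): [0], [1], [2], [3], [4], [5], [6]
  1-simplices (18): [0,1], [0,2], [0,3], [0,4], [0,6], [1,2], [1,4], [1,5], [1,6], [2,4], [2,5], [2,6], [3,4], [3,5], [3,6], [4,5], [4,6], [5,6]
  2-simplices (12): [0,1,2], [0,1,4], [0,2,6], [0,3,4], [0,3,6], [1,2,5], [1,4,6], [1,5,6], [2,4,5], [2,4,6], [3,4,5], [3,5,6]

giving chain groups C_0 ≅ Z^7, C_1 ≅ Z^18, C_2 ≅ Z^12.

The boundary map ∂_1: C_1 → C_0 maps an edge to its endpoints' difference, ∂[p,q] = q − p.
This gives a 7×18 integer matrix of rank 6; reducing to Smith normal form yields diagonal entries (1,1,1,1,1,1).

The boundary map ∂_2: C_2 → C_1 sends each 2-simplex [p,q,r] to [q,r] − [p,r] + [p,q]. For instance
  ∂[1,2,5] = [2,5] − [1,5] + [1,2],
  ∂[1,5,6] = [5,6] − [1,6] + [1,5].
As a 18×12 matrix over Z this has rank 12, with invariant factors (1,1,1,1,1,1,1,1,1,1,1,2).

From H_k ≅ ker(∂_k) / im(∂_{k+1}) we obtain:

  H_0: rank C_0 − rank ∂_1 = 7 − 6 = 1, and the invariant factors of ∂_1 are all 1, so H_0 ≅ Z.
  H_1: rank ker ∂_1 − rank ∂_2 = (18 − 6) − 12 = 0, and ∂_2 has invariant factor 2 > 1, so H_1 ≅ Z/2.
  H_2: rank ker ∂_2 − rank ∂_3 = (12 − 12) − 0 = 0, and there is no ∂_3, so H_2 ≅ 0.

(K is a triangulation of the real projective plane RP^2.)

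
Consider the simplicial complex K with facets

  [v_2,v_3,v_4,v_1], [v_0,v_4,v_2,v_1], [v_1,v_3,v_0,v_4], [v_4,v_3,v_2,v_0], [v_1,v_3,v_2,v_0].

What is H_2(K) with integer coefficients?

Fix the vertex order v_0 < v_1 < v_2 < v_3 < v_4 and write every simplex with vertices in increasing order. Then dim K = 3 and the simplices of K are:

  0-simplices (5): [v_0], [v_1], [v_2], [v_3], [v_4]
  1-simplices (10): [v_0,v_1], [v_0,v_2], [v_0,v_3], [v_0,v_4], [v_1,v_2], [v_1,v_3], [v_1,v_4], [v_2,v_3], [v_2,v_4], [v_3,v_4]
  2-simplices (10): [v_0,v_1,v_2], [v_0,v_1,v_3], [v_0,v_1,v_4], [v_0,v_2,v_3], [v_0,v_2,v_4], [v_0,v_3,v_4], [v_1,v_2,v_3], [v_1,v_2,v_4], [v_1,v_3,v_4], [v_2,v_3,v_4]
  3-simplices (5): [v_0,v_1,v_2,v_3], [v_0,v_1,v_2,v_4], [v_0,v_1,v_3,v_4], [v_0,v_2,v_3,v_4], [v_1,v_2,v_3,v_4]

giving chain groups C_0 ≅ Z^5, C_1 ≅ Z^10, C_2 ≅ Z^10, C_3 ≅ Z^5.

Boundary ∂_1: C_1 → C_0 sends each edge [p,q] (with p < q) to q − p.
As a 5×10 matrix over Z this has rank 4, with invariant factors (1,1,1,1).

∂_2: C_2 → C_1 acts by ∂[p,q,r] = [q,r] − [p,r] + [p,q]. For instance
  ∂[v_0,v_2,v_3] = [v_2,v_3] − [v_0,v_3] + [v_0,v_2],
  ∂[v_2,v_3,v_4] = [v_3,v_4] − [v_2,v_4] + [v_2,v_3].
As a 10×10 matrix over Z this has rank 6, with invariant factors (1,1,1,1,1,1).

Boundary ∂_3: C_3 → C_2 sends each 3-simplex σ to the alternating sum Σ_i (−1)^i (σ with its i-th vertex removed). For instance
  ∂[v_0,v_1,v_2,v_3] = [v_1,v_2,v_3] − [v_0,v_2,v_3] + [v_0,v_1,v_3] − [v_0,v_1,v_2],
  ∂[v_1,v_2,v_3,v_4] = [v_2,v_3,v_4] − [v_1,v_3,v_4] + [v_1,v_2,v_4] − [v_1,v_2,v_3].
This gives a 10×5 integer matrix of rank 4; reducing to Smith normal form yields diagonal entries (1,1,1,1).

Reading off H_k = ker ∂_k / im ∂_{k+1}:

  H_2: rank ker ∂_2 − rank ∂_3 = (10 − 6) − 4 = 0, and the invariant factors of ∂_3 are all 1, so H_2 = 0.

(K is a triangulation of the 3-sphere S^3.)

H_2 = 0.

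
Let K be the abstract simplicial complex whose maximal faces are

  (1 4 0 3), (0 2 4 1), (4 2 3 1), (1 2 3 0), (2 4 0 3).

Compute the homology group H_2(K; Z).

H_2 ≅ 0.

K has 5 vertices, 10 edges, 10 triangles, 5 3-simplices.
rank ∂_2 = 6, rank ∂_3 = 4 ⇒ b_2 = 10 − 6 − 4 = 0; all invariant factors of ∂_3 are 1 so no torsion. So H_2 ≅ 0.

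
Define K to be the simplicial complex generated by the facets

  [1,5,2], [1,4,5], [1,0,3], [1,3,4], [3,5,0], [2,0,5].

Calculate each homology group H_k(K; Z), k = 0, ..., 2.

H_0 ≅ Z,  H_1 ≅ Z,  H_2 = 0.

Take the total order 0 < 1 < 2 < 3 < 4 < 5 on the vertex set. Then K (dimension 2) consists of the simplices:

  0-simplices (6): [0], [1], [2], [3], [4], [5]
  1-simplices (12): [0,1], [0,2], [0,3], [0,5], [1,2], [1,3], [1,4], [1,5], [2,5], [3,4], [3,5], [4,5]
  2-simplices (6): [0,1,3], [0,2,5], [0,3,5], [1,2,5], [1,3,4], [1,4,5]

so the chain groups are C_0 ≅ Z^6, C_1 ≅ Z^12, C_2 ≅ Z^6.

Boundary ∂_1: C_1 → C_0 maps an edge to its endpoints' difference, ∂[p,q] = q − p. For instance
  ∂[0,5] = [5] − [0].
The 6×12 boundary matrix has rank 5 and Smith normal form diag(1,1,1,1,1).

Boundary ∂_2: C_2 → C_1 acts by ∂[p,q,r] = [q,r] − [p,r] + [p,q]. For instance
  ∂[1,2,5] = [2,5] − [1,5] + [1,2],
  ∂[0,3,5] = [3,5] − [0,5] + [0,3].
This gives a 12×6 integer matrix of rank 6; reducing to Smith normal form yields diagonal entries (1,1,1,1,1,1).

Computing H_k = (kernel of ∂_k) / (image of ∂_{k+1}):

  H_0: rank C_0 − rank ∂_1 = 6 − 5 = 1, and the invariant factors of ∂_1 are all 1, so H_0 = Z.
  H_1: rank ker ∂_1 − rank ∂_2 = (12 − 5) − 6 = 1, and the invariant factors of ∂_2 are all 1, so H_1 = Z.
  H_2: rank ker ∂_2 − rank ∂_3 = (6 − 6) − 0 = 0, and there is no ∂_3, so H_2 = 0.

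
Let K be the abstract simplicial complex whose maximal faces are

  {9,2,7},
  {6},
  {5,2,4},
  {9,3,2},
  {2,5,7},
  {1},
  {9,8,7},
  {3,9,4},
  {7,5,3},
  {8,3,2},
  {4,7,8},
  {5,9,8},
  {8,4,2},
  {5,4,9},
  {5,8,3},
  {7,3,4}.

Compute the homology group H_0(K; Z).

H_0 = Z^3.

Order the vertices as 1 < 2 < 3 < 4 < 5 < 6 < 7 < 8 < 9. Listing each simplex with vertices in this order, K has dimension 2 with simplices:

  0-simplices (9): [1], [2], [3], [4], [5], [6], [7], [8], [9]
  1-simplices (21): [2,3], [2,4], [2,5], [2,7], [2,8], [2,9], [3,4], [3,5], [3,7], [3,8], [3,9], [4,5], [4,7], [4,8], [4,9], [5,7], [5,8], [5,9], [7,8], [7,9], [8,9]
  2-simplices (14): [2,3,8], [2,3,9], [2,4,5], [2,4,8], [2,5,7], [2,7,9], [3,4,7], [3,4,9], [3,5,7], [3,5,8], [4,5,9], [4,7,8], [5,8,9], [7,8,9]

Hence C_0 ≅ Z^9, C_1 ≅ Z^21, C_2 ≅ Z^14.

The boundary map ∂_1: C_1 → C_0 maps an edge to its endpoints' difference, ∂[p,q] = q − p.
The 9×21 boundary matrix has rank 6 and Smith normal form diag(1,1,1,1,1,1).

Boundary ∂_2: C_2 → C_1 maps a triangle to the signed sum of its edges. For instance
  ∂[5,8,9] = [8,9] − [5,9] + [5,8],
  ∂[3,4,7] = [4,7] − [3,7] + [3,4].
As a 21×14 matrix over Z this has rank 13, with invariant factors (1,1,1,1,1,1,1,1,1,1,1,1,1).

Reading off H_k = ker ∂_k / im ∂_{k+1}:

  H_0: rank C_0 − rank ∂_1 = 9 − 6 = 3, and the invariant factors of ∂_1 are all 1, so H_0 = Z^3.

(K is a triangulation of the disjoint union of a set of 2 points and the torus T^2.)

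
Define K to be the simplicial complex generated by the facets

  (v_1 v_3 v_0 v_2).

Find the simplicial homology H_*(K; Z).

H_0 ≅ Z,  H_1 = 0,  H_2 = 0,  H_3 = 0.

We work with the vertex ordering v_0 < v_1 < v_2 < v_3. The simplices of K, each written with vertices in increasing order, are:

  0-simplices (4): [v_0], [v_1], [v_2], [v_3]
  1-simplices (6): [v_0,v_1], [v_0,v_2], [v_0,v_3], [v_1,v_2], [v_1,v_3], [v_2,v_3]
  2-simplices (4): [v_0,v_1,v_2], [v_0,v_1,v_3], [v_0,v_2,v_3], [v_1,v_2,v_3]
  3-simplices (1): [v_0,v_1,v_2,v_3]

Hence C_0 ≅ Z^4, C_1 ≅ Z^6, C_2 ≅ Z^4, C_3 ≅ Z^1.

∂_1: C_1 → C_0 sends each edge [p,q] (with p < q) to q − p. For instance
  ∂[v_0,v_1] = [v_1] − [v_0].
The 4×6 boundary matrix has rank 3 and Smith normal form diag(1,1,1).

∂_2: C_2 → C_1 acts by ∂[p,q,r] = [q,r] − [p,r] + [p,q]. For instance
  ∂[v_0,v_2,v_3] = [v_2,v_3] − [v_0,v_3] + [v_0,v_2],
  ∂[v_0,v_1,v_2] = [v_1,v_2] − [v_0,v_2] + [v_0,v_1].
The resulting 6×4 matrix has rank 3, and its Smith normal form has invariant factors (1,1,1).

Boundary ∂_3: C_3 → C_2 sends each 3-simplex σ to the alternating sum Σ_i (−1)^i (σ with its i-th vertex removed). For instance
  ∂[v_0,v_1,v_2,v_3] = [v_1,v_2,v_3] − [v_0,v_2,v_3] + [v_0,v_1,v_3] − [v_0,v_1,v_2].
The 4×1 boundary matrix has rank 1 and Smith normal form diag(1).

Computing H_k = (kernel of ∂_k) / (image of ∂_{k+1}):

  H_0: rank C_0 − rank ∂_1 = 4 − 3 = 1, and the invariant factors of ∂_1 are all 1, so H_0 = Z.
  H_1: rank ker ∂_1 − rank ∂_2 = (6 − 3) − 3 = 0, and the invariant factors of ∂_2 are all 1, so H_1 = 0.
  H_2: rank ker ∂_2 − rank ∂_3 = (4 − 3) − 1 = 0, and the invariant factors of ∂_3 are all 1, so H_2 = 0.
  H_3: rank ker ∂_3 − rank ∂_4 = (1 − 1) − 0 = 0, and there is no ∂_4, so H_3 = 0.

As a check, the Euler characteristic is 4 − 6 + 4 − 1 = 1, which agrees with 1 − 0 + 0 − 0 = 1.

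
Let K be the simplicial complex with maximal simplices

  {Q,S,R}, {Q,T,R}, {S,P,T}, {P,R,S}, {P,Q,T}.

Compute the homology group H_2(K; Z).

H_2 ≅ 0.

We work with the vertex ordering P < Q < R < S < T. The simplices of K, each written with vertices in increasing order, are:

  0-simplices (5): P, Q, R, S, T
  1-simplices (10): PQ, PR, PS, PT, QR, QS, QT, RS, RT, ST
  2-simplices (5): PQT, PRS, PST, QRS, QRT

so the chain groups are C_0 ≅ Z^5, C_1 ≅ Z^10, C_2 ≅ Z^5.

Boundary ∂_1: C_1 → C_0 maps an edge to its endpoints' difference, ∂[p,q] = q − p. For instance
  ∂RT = T − R.
The 5×10 boundary matrix has rank 4 and Smith normal form diag(1,1,1,1).

∂_2: C_2 → C_1 acts by ∂[p,q,r] = [q,r] − [p,r] + [p,q]. For instance
  ∂PRS = RS − PS + PR,
  ∂PQT = QT − PT + PQ.
This gives a 10×5 integer matrix of rank 5; reducing to Smith normal form yields diagonal entries (1,1,1,1,1).

Now H_k = ker ∂_k / im ∂_{k+1}, so:

  H_2: rank ker ∂_2 − rank ∂_3 = (5 − 5) − 0 = 0, and there is no ∂_3, so H_2 ≅ 0.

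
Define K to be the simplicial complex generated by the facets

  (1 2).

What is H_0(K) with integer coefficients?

H_0 = Z.

We work with the vertex ordering 1 < 2. The simplices of K, each written with vertices in increasing order, are:

  0-simplices (2): [1], [2]
  1-simplices (1): [1,2]

so the chain groups are C_0 ≅ Z^2, C_1 ≅ Z^1.

The boundary map ∂_1: C_1 → C_0 sends each edge [p,q] (with p < q) to q − p.
The resulting 2×1 matrix has rank 1, and its Smith normal form has invariant factors (1).

From H_k ≅ ker(∂_k) / im(∂_{k+1}) we obtain:

  H_0: rank C_0 − rank ∂_1 = 2 − 1 = 1, and the invariant factors of ∂_1 are all 1, so H_0 = Z.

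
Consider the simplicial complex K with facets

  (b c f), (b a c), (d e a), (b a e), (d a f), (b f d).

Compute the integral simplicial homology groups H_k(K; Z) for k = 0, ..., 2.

We work with the vertex ordering a < b < c < d < e < f. The simplices of K, each written with vertices in increasing order, are:

  0-simplices (6): a, b, c, d, e, f
  1-simplices (12): ab, ac, ad, ae, af, bc, bd, be, bf, cf, de, df
  2-simplices (6): abc, abe, ade, adf, bcf, bdf

Hence C_0 ≅ Z^6, C_1 ≅ Z^12, C_2 ≅ Z^6.

∂_1: C_1 → C_0 sends each edge [p,q] (with p < q) to q − p. For instance
  ∂de = e − d.
This gives a 6×12 integer matrix of rank 5; reducing to Smith normal form yields diagonal entries (1,1,1,1,1).

Boundary ∂_2: C_2 → C_1 maps a triangle to the signed sum of its edges. For instance
  ∂bdf = df − bf + bd,
  ∂abe = be − ae + ab.
The resulting 12×6 matrix has rank 6, and its Smith normal form has invariant factors (1,1,1,1,1,1).

Reading off H_k = ker ∂_k / im ∂_{k+1}:

  H_0: rank C_0 − rank ∂_1 = 6 − 5 = 1, and the invariant factors of ∂_1 are all 1, so H_0 ≅ Z.
  H_1: rank ker ∂_1 − rank ∂_2 = (12 − 5) − 6 = 1, and the invariant factors of ∂_2 are all 1, so H_1 ≅ Z.
  H_2: rank ker ∂_2 − rank ∂_3 = (6 − 6) − 0 = 0, and there is no ∂_3, so H_2 ≅ 0.

(K is a triangulation of the cylinder S^1 x I.)

H_0 = Z,  H_1 = Z,  H_2 = 0.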